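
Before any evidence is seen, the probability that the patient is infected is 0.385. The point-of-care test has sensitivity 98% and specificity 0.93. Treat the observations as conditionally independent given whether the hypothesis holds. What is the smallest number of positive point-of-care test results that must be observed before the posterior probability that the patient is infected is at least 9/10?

2

Prior odds = 0.385/0.615 = 77/123.
False-positive rate = 1 − 0.93 = 0.07; likelihood ratio of a positive = 0.98/0.07 = 14.
Target odds: 0.9 ÷ 0.1 = 9.
Need (77/123) × 14ⁿ ≥ 9, i.e. 14ⁿ ≥ 1107/77.
14¹ = 14 falls short of 1107/77 but 14² = 196 reaches it, so n = 2.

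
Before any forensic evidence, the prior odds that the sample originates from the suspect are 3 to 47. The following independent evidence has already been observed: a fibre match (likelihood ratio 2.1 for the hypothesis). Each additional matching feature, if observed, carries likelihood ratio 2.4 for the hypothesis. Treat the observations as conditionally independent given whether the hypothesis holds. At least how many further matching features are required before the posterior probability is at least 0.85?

Prior odds = 3/47.
Bayes factor of the evidence already in hand = 2.1.
Odds after that evidence = (3/47) × 2.1 = 63/470.
Target odds = 0.85/0.15 = 17/3.
Need 2.4ⁿ ≥ 17/3 ÷ (63/470) = 7990/189.
2.4⁴ = 33.1776 falls short of 7990/189 but 2.4⁵ = 79.62624 reaches it, so n = 5.

5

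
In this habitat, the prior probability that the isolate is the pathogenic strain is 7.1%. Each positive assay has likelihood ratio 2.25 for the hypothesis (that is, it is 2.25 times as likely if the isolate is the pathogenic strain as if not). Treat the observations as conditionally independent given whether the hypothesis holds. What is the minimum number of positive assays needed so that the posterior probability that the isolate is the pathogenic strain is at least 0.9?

6

Prior odds = 0.071/0.929 = 71/929.
Likelihood ratio per positive assay = 2.25.
Target posterior odds = 0.9/0.1 = 9.
Require 2.25ⁿ ≥ 9 ÷ (71/929) = 8361/71.
2.25⁵ = 59049/1024 falls short of 8361/71 but 2.25⁶ = 531441/4096 reaches it, so n = 6.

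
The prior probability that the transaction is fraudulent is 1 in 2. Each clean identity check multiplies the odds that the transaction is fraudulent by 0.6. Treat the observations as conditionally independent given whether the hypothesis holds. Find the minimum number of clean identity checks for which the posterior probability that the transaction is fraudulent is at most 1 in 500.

13

Prior odds = 0.5/0.5 = 1.
Likelihood ratio per clean identity check = 0.6.
Target posterior odds = 0.002/0.998 = 1/499.
Require 0.6ⁿ ≤ 1/499 ÷ 1 = 1/499.
0.6¹² = 531441/244140625 is still above 1/499 but 0.6¹³ ≈0.00130607 is at or below it, so n = 13.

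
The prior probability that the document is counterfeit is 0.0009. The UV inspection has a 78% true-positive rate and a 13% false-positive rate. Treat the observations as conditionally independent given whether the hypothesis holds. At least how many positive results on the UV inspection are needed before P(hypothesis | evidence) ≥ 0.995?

Prior odds: 0.0009 ÷ 0.9991 = 9/9991.
Likelihood ratio of a positive result = 0.78/0.13 = 6.
Target posterior odds = 0.995/0.005 = 199.
Need (9/9991) × 6ⁿ ≥ 199, i.e. 6ⁿ ≥ 1988209/9.
6⁶ = 46656 falls short of 1988209/9 but 6⁷ = 279936 reaches it, so n = 7.

7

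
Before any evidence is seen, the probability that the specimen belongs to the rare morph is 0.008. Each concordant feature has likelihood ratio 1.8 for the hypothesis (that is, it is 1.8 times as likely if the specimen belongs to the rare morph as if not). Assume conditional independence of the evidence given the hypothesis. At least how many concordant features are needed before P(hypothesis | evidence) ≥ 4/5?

11

Prior odds: 0.008 ÷ 0.992 = 1/124.
Likelihood ratio per concordant feature = 1.8.
Target odds: 0.8 ÷ 0.2 = 4.
Need (1/124) × 1.8ⁿ ≥ 4, i.e. 1.8ⁿ ≥ 496.
1.8¹⁰ ≈357.047 falls short of 496 but 1.8¹¹ ≈642.684 reaches it, so n = 11.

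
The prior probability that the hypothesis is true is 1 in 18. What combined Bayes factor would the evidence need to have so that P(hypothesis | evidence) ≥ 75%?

51

Prior odds = (1/18)/(17/18) = 1/17.
Target odds = 0.75/0.25 = 3.
Required Bayes factor = 3 ÷ (1/17) = 51.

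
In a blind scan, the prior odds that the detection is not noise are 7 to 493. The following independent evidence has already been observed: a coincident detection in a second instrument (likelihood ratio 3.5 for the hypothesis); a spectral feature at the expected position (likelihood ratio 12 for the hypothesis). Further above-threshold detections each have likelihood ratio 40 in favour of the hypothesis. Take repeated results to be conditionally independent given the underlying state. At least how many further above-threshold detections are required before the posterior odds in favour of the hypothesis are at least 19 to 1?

Prior odds = 7/493.
Combined Bayes factor of the evidence already in hand = 3.5 × 12 = 42.
Odds after that evidence = (7/493) × 42 = 294/493.
Target odds = 19.
Need 40ⁿ ≥ 19 ÷ (294/493) = 9367/294.
40¹ = 40, which meets the required 9367/294; so n = 1.

1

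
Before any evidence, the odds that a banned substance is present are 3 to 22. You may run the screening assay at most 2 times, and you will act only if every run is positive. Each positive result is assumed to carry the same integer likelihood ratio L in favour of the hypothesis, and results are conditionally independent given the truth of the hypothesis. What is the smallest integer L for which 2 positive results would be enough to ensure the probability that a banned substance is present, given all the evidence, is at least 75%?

5

Prior odds = 3/22.
Target odds = 0.75/0.25 = 3.
Need L² ≥ 3 ÷ (3/22) = 22.
4² = 16 < 22 ≤ 25 = 5², so L = 5.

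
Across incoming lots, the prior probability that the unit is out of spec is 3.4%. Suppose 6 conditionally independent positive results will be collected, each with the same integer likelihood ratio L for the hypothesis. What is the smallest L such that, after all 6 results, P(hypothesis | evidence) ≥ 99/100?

4

Prior odds = 0.034/0.966 = 17/483.
Target odds = 0.99/0.01 = 99.
Need L⁶ ≥ 99 ÷ (17/483) = 47817/17.
3⁶ = 729 < 47817/17 ≤ 4096 = 4⁶, so L = 4.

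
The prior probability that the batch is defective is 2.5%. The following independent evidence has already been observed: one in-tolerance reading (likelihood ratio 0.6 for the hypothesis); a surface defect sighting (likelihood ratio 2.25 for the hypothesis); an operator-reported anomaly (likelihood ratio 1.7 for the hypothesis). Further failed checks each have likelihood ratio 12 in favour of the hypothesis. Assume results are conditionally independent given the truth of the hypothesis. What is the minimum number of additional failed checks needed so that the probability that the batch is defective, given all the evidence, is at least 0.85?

Prior odds = 0.025/0.975 = 1/39.
Combined Bayes factor of the evidence already in hand = 0.6 × 2.25 × 1.7 = 2.295.
Odds after that evidence = (1/39) × 2.295 = 153/2600.
Target odds = 0.85/0.15 = 17/3.
Need 12ⁿ ≥ 17/3 ÷ (153/2600) = 2600/27.
12¹ = 12 falls short of 2600/27 but 12² = 144 reaches it, so n = 2.

2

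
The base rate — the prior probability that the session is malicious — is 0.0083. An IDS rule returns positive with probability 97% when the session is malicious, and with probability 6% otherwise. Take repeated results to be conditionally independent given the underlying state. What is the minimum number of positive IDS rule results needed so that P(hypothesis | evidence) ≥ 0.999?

5

Prior odds: 0.0083 ÷ 0.9917 = 83/9917.
Likelihood ratio of a positive result = 0.97/0.06 = 97/6.
Target odds: 0.999 ÷ 0.001 = 999.
Need (83/9917) × (97/6)ⁿ ≥ 999, i.e. (97/6)ⁿ ≥ 9907083/83.
(97/6)⁴ = 88529281/1296 falls short of 9907083/83 but (97/6)⁵ ≈1.10434e+06 reaches it, so n = 5.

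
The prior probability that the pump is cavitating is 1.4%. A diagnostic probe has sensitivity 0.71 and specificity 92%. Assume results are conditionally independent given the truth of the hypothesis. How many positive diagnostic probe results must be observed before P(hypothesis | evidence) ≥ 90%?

3

Prior odds = 0.014/0.986 = 7/493.
False-positive rate = 1 − 0.92 = 0.08; likelihood ratio of a positive = 0.71/0.08 = 8.875.
Target posterior odds = 0.9/0.1 = 9.
Need (7/493) × 8.875ⁿ ≥ 9, i.e. 8.875ⁿ ≥ 4437/7.
8.875² = 78.765625 falls short of 4437/7 but 8.875³ = 357911/512 reaches it, so n = 3.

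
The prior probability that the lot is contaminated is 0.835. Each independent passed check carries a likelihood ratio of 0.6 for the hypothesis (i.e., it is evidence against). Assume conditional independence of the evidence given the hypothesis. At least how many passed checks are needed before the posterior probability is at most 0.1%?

Prior odds = 0.835/0.165 = 167/33.
Likelihood ratio per passed check = 0.6.
Target posterior odds = 0.001/0.999 = 1/999.
Need (167/33) × 0.6ⁿ ≤ 1/999, i.e. 0.6ⁿ ≤ 11/55611.
0.6¹⁶ ≈0.000282111 is still above 11/55611 but 0.6¹⁷ ≈0.000169267 is at or below it, so n = 17.

17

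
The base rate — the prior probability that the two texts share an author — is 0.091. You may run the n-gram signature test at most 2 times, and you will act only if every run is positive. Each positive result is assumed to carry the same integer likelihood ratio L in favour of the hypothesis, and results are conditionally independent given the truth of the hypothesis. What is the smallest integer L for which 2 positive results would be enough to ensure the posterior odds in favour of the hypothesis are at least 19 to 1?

Prior odds = 0.091/0.909 = 91/909.
Target odds = 19.
Need L² ≥ 19 ÷ (91/909) = 17271/91.
13² = 169 < 17271/91 ≤ 196 = 14², so L = 14.

14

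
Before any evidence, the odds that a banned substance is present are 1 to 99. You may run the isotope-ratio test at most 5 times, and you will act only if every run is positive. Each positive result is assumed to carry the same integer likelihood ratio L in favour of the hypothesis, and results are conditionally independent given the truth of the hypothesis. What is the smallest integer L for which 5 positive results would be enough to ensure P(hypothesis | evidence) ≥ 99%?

7

Prior odds = 1/99.
Target odds = 0.99/0.01 = 99.
Need L⁵ ≥ 99 ÷ (1/99) = 9801.
6⁵ = 7776 < 9801 ≤ 16807 = 7⁵, so L = 7.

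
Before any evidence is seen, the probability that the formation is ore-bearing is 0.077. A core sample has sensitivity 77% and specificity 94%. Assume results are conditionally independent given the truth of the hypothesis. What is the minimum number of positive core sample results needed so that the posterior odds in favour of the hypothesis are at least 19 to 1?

Prior odds: 0.077 ÷ 0.923 = 77/923.
False-positive rate = 1 − 0.94 = 0.06; likelihood ratio of a positive = 0.77/0.06 = 77/6.
Target odds = 19.
Require (77/6)ⁿ ≥ 19 ÷ (77/923) = 17537/77.
(77/6)² = 5929/36 falls short of 17537/77 but (77/6)³ = 456533/216 reaches it, so n = 3.

3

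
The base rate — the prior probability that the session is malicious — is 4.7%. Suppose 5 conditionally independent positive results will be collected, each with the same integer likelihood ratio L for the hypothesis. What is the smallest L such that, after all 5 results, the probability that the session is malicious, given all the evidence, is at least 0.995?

Prior odds = 0.047/0.953 = 47/953.
Target odds = 0.995/0.005 = 199.
Need L⁵ ≥ 199 ÷ (47/953) = 189647/47.
5⁵ = 3125 < 189647/47 ≤ 7776 = 6⁵, so L = 6.

6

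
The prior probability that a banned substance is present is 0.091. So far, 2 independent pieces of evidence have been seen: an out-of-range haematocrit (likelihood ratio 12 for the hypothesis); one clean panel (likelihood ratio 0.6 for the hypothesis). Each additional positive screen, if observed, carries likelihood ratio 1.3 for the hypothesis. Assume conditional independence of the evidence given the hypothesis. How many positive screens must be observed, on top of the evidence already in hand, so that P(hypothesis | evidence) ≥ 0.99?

Prior odds = 0.091/0.909 = 91/909.
Combined Bayes factor of the evidence already in hand = 12 × 0.6 = 7.2.
Odds after that evidence = (91/909) × 7.2 = 364/505.
Target odds = 0.99/0.01 = 99.
Need 1.3ⁿ ≥ 99 ÷ (364/505) = 49995/364.
1.3¹⁸ ≈112.455 falls short of 49995/364 but 1.3¹⁹ ≈146.192 reaches it, so n = 19.

19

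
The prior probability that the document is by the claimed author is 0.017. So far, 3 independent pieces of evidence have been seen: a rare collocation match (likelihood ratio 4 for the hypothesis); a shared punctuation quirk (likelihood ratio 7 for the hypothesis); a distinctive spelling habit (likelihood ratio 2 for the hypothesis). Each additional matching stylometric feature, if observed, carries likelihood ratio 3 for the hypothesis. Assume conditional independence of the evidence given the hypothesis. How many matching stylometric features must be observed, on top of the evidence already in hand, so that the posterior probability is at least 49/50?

4

Prior odds = 0.017/0.983 = 17/983.
Combined Bayes factor of the evidence already in hand = 4 × 7 × 2 = 56.
Odds after that evidence = (17/983) × 56 = 952/983.
Target odds = 0.98/0.02 = 49.
Need 3ⁿ ≥ 49 ÷ (952/983) = 6881/136.
3³ = 27 falls short of 6881/136 but 3⁴ = 81 reaches it, so n = 4.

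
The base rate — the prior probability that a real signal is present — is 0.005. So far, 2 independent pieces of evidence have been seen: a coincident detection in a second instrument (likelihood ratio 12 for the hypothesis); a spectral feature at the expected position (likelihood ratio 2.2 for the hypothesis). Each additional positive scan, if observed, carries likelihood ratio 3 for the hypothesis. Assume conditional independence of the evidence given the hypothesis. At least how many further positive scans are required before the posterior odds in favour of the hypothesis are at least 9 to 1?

Prior odds = 0.005/0.995 = 1/199.
Combined Bayes factor of the evidence already in hand = 12 × 2.2 = 26.4.
Odds after that evidence = (1/199) × 26.4 = 132/995.
Target odds = 9.
Need 3ⁿ ≥ 9 ÷ (132/995) = 2985/44.
3³ = 27 falls short of 2985/44 but 3⁴ = 81 reaches it, so n = 4.

4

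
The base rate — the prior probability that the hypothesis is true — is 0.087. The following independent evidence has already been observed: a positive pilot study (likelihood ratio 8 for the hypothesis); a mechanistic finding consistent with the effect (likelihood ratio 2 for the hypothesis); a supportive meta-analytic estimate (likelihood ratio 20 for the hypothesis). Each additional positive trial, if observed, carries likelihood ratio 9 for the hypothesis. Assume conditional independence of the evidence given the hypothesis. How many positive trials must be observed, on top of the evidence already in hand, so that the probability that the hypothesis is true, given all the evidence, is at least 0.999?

Prior odds = 0.087/0.913 = 87/913.
Combined Bayes factor of the evidence already in hand = 8 × 2 × 20 = 320.
Odds after that evidence = (87/913) × 320 = 27840/913.
Target odds = 0.999/0.001 = 999.
Need 9ⁿ ≥ 999 ÷ (27840/913) = 304029/9280.
9¹ = 9 falls short of 304029/9280 but 9² = 81 reaches it, so n = 2.

2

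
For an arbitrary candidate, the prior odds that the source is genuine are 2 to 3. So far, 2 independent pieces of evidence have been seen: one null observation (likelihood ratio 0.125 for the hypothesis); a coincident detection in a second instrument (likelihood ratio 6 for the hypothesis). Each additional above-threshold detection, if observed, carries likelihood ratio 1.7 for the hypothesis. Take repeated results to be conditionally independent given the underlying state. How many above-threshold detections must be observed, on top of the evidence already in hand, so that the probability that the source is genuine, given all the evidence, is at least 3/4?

Prior odds = 2/3.
Combined Bayes factor of the evidence already in hand = 0.125 × 6 = 0.75.
Odds after that evidence = (2/3) × 0.75 = 0.5.
Target odds = 0.75/0.25 = 3.
Need 1.7ⁿ ≥ 3 ÷ 0.5 = 6.
1.7³ = 4.913 falls short of 6 but 1.7⁴ = 8.3521 reaches it, so n = 4.

4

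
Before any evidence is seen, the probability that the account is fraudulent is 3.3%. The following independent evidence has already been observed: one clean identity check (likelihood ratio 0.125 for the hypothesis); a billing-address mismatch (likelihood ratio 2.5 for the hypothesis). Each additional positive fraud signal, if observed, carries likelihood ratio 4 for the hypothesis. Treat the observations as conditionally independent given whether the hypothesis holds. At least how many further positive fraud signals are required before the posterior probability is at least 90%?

Prior odds = 0.033/0.967 = 33/967.
Combined Bayes factor of the evidence already in hand = 0.125 × 2.5 = 0.3125.
Odds after that evidence = (33/967) × 0.3125 = 165/15472.
Target odds = 0.9/0.1 = 9.
Need 4ⁿ ≥ 9 ÷ (165/15472) = 46416/55.
4⁴ = 256 falls short of 46416/55 but 4⁵ = 1024 reaches it, so n = 5.

5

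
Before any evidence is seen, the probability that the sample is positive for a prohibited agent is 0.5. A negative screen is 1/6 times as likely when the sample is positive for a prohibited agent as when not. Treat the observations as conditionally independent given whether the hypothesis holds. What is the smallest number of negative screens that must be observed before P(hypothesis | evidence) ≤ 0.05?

2

Prior odds = 0.5/0.5 = 1.
Likelihood ratio per negative screen = 1/6.
Target posterior odds = 0.05/0.95 = 1/19.
Require (1/6)ⁿ ≤ 1/19 ÷ 1 = 1/19.
(1/6)¹ = 1/6 is still above 1/19 but (1/6)² = 1/36 is at or below it, so n = 2.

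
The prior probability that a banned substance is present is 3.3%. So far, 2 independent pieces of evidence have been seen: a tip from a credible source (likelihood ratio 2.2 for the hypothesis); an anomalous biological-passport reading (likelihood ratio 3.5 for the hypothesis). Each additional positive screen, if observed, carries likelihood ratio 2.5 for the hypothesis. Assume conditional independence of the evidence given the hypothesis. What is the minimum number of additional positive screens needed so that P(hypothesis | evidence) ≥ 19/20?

5

Prior odds = 0.033/0.967 = 33/967.
Combined Bayes factor of the evidence already in hand = 2.2 × 3.5 = 7.7.
Odds after that evidence = (33/967) × 7.7 = 2541/9670.
Target odds = 0.95/0.05 = 19.
Need 2.5ⁿ ≥ 19 ÷ (2541/9670) = 183730/2541.
2.5⁴ = 39.0625 falls short of 183730/2541 but 2.5⁵ = 97.65625 reaches it, so n = 5.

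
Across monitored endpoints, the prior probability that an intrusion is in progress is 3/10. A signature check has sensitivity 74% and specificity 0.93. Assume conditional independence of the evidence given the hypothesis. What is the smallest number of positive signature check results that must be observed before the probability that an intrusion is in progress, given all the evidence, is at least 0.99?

Prior odds: 0.3 ÷ 0.7 = 3/7.
False-positive rate = 1 − 0.93 = 0.07; likelihood ratio of a positive = 0.74/0.07 = 74/7.
Target odds: 0.99 ÷ 0.01 = 99.
Require (74/7)ⁿ ≥ 99 ÷ (3/7) = 231.
(74/7)² = 5476/49 falls short of 231 but (74/7)³ = 405224/343 reaches it, so n = 3.

3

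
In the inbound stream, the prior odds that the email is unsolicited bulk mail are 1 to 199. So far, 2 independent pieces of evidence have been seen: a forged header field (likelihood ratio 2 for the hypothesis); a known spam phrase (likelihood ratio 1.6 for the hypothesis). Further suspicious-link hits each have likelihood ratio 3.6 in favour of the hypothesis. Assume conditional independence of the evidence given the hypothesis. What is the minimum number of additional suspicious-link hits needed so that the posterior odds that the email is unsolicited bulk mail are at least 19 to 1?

6

Prior odds = 1/199.
Combined Bayes factor of the evidence already in hand = 2 × 1.6 = 3.2.
Odds after that evidence = (1/199) × 3.2 = 16/995.
Target odds = 19.
Need 3.6ⁿ ≥ 19 ÷ (16/995) = 1181.5625.
3.6⁵ = 604.66176 falls short of 1181.5625 but 3.6⁶ = 34012224/15625 reaches it, so n = 6.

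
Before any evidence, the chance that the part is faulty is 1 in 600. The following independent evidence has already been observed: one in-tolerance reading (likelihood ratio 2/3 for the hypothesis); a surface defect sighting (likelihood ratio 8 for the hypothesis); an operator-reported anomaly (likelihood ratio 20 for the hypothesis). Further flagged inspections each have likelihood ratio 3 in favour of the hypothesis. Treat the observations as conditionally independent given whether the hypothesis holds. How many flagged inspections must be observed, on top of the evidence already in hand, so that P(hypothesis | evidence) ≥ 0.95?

Prior odds = (1/600)/(599/600) = 1/599.
Combined Bayes factor of the evidence already in hand = (2/3) × 8 × 20 = 320/3.
Odds after that evidence = (1/599) × 320/3 = 320/1797.
Target odds = 0.95/0.05 = 19.
Need 3ⁿ ≥ 19 ÷ (320/1797) = 106.696875.
3⁴ = 81 falls short of 106.696875 but 3⁵ = 243 reaches it, so n = 5.

5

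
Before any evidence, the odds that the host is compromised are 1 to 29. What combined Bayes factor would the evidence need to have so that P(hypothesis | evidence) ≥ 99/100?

Prior odds = 1/29.
Target odds = 0.99/0.01 = 99.
Required Bayes factor = 99 ÷ (1/29) = 2871.

2871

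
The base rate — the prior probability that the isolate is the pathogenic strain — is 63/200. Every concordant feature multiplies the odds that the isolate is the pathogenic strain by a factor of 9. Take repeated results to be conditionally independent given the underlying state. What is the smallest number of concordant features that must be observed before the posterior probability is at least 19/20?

Prior odds = 0.315/0.685 = 63/137.
Likelihood ratio per concordant feature = 9.
Target odds: 0.95 ÷ 0.05 = 19.
Require 9ⁿ ≥ 19 ÷ (63/137) = 2603/63.
9¹ = 9 falls short of 2603/63 but 9² = 81 reaches it, so n = 2.

2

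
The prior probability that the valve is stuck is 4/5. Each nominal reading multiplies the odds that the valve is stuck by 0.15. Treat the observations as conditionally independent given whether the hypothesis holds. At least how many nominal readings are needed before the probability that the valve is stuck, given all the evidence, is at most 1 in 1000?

5

Prior odds: 0.8 ÷ 0.2 = 4.
Likelihood ratio per nominal reading = 0.15.
Target odds: 0.001 ÷ 0.999 = 1/999.
Need 4 × 0.15ⁿ ≤ 1/999, i.e. 0.15ⁿ ≤ 1/3996.
0.15⁴ = 81/160000 is still above 1/3996 but 0.15⁵ = 243/3200000 is at or below it, so n = 5.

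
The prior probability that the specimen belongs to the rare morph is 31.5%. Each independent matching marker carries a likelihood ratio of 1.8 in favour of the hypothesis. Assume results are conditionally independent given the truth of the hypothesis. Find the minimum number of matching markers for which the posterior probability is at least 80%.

Prior odds: 0.315 ÷ 0.685 = 63/137.
Likelihood ratio per matching marker = 1.8.
Target odds: 0.8 ÷ 0.2 = 4.
Need (63/137) × 1.8ⁿ ≥ 4, i.e. 1.8ⁿ ≥ 548/63.
1.8³ = 5.832 falls short of 548/63 but 1.8⁴ = 10.4976 reaches it, so n = 4.

4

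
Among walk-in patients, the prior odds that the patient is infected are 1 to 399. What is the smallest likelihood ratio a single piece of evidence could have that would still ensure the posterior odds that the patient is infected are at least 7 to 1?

2793

Prior odds = 1/399.
Target odds = 7.
Required Bayes factor = 7 ÷ (1/399) = 2793.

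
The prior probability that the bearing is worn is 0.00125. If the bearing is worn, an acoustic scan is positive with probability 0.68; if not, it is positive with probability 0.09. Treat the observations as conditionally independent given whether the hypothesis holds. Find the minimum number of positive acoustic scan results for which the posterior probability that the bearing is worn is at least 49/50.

6

Prior odds: 0.00125 ÷ 0.99875 = 1/799.
Likelihood ratio of a positive = 0.68/0.09 = 68/9.
Target posterior odds = 0.98/0.02 = 49.
Need (1/799) × (68/9)ⁿ ≥ 49, i.e. (68/9)ⁿ ≥ 39151.
(68/9)⁵ ≈24622.5 falls short of 39151 but (68/9)⁶ ≈186037 reaches it, so n = 6.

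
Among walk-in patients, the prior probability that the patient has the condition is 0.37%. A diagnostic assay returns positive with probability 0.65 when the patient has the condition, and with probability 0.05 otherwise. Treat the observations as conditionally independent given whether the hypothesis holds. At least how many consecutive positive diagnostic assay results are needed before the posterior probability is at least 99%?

Prior odds = 0.0037/0.9963 = 37/9963.
Likelihood ratio of a positive result = 0.65/0.05 = 13.
Target posterior odds = 0.99/0.01 = 99.
Need (37/9963) × 13ⁿ ≥ 99, i.e. 13ⁿ ≥ 986337/37.
13³ = 2197 falls short of 986337/37 but 13⁴ = 28561 reaches it, so n = 4.

4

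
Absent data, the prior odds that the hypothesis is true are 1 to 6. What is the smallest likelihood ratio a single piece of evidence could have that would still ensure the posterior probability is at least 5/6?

30

Prior odds = 1/6.
Target odds = (5/6)/(1/6) = 5.
Required Bayes factor = 5 ÷ (1/6) = 30.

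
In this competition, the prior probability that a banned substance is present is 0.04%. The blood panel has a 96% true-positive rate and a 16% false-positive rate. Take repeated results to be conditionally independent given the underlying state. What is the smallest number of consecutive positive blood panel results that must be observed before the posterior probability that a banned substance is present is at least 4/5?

Prior odds = 0.0004/0.9996 = 1/2499.
Likelihood ratio of a positive result = 0.96/0.16 = 6.
Target odds: 0.8 ÷ 0.2 = 4.
Require 6ⁿ ≥ 4 ÷ (1/2499) = 9996.
6⁵ = 7776 falls short of 9996 but 6⁶ = 46656 reaches it, so n = 6.

6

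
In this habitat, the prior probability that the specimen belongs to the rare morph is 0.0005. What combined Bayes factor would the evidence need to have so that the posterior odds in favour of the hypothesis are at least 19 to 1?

Prior odds = 0.0005/0.9995 = 1/1999.
Target odds = 19.
Required Bayes factor = 19 ÷ (1/1999) = 37981.

37981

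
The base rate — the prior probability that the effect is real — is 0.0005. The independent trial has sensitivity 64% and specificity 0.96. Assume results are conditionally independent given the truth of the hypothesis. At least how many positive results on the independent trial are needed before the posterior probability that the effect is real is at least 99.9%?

Prior odds: 0.0005 ÷ 0.9995 = 1/1999.
False-positive rate = 1 − 0.96 = 0.04; likelihood ratio of a positive = 0.64/0.04 = 16.
Target posterior odds = 0.999/0.001 = 999.
Need (1/1999) × 16ⁿ ≥ 999, i.e. 16ⁿ ≥ 1997001.
16⁵ = 1048576 falls short of 1997001 but 16⁶ = 16777216 reaches it, so n = 6.

6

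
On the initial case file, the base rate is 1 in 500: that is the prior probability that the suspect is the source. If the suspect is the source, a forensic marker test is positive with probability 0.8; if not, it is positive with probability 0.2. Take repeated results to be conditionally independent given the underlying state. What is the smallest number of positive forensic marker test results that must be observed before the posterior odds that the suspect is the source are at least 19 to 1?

Prior odds: 0.002 ÷ 0.998 = 1/499.
Likelihood ratio of a positive = 0.8/0.2 = 4.
Target odds = 19.
Need (1/499) × 4ⁿ ≥ 19, i.e. 4ⁿ ≥ 9481.
4⁶ = 4096 falls short of 9481 but 4⁷ = 16384 reaches it, so n = 7.

7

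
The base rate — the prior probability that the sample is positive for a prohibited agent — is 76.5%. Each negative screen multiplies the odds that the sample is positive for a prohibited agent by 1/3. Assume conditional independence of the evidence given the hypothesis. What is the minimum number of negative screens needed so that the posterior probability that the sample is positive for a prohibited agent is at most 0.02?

5

Prior odds: 0.765 ÷ 0.235 = 153/47.
Likelihood ratio per negative screen = 1/3.
Target odds: 0.02 ÷ 0.98 = 1/49.
Need (153/47) × (1/3)ⁿ ≤ 1/49, i.e. (1/3)ⁿ ≤ 47/7497.
(1/3)⁴ = 1/81 is still above 47/7497 but (1/3)⁵ = 1/243 is at or below it, so n = 5.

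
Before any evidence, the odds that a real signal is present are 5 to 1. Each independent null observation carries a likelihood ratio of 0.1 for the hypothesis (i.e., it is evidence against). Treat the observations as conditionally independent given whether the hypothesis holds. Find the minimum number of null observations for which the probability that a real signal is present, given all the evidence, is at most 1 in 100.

3

Prior odds = 5.
Likelihood ratio per null observation = 0.1.
Target odds: 0.01 ÷ 0.99 = 1/99.
Require 0.1ⁿ ≤ 1/99 ÷ 5 = 1/495.
0.1² = 0.01 is still above 1/495 but 0.1³ = 0.001 is at or below it, so n = 3.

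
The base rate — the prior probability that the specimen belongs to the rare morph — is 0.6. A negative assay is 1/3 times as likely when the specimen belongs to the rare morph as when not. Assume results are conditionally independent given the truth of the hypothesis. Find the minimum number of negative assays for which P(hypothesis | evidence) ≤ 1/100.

Prior odds: 0.6 ÷ 0.4 = 1.5.
Likelihood ratio per negative assay = 1/3.
Target posterior odds = 0.01/0.99 = 1/99.
Need 1.5 × (1/3)ⁿ ≤ 1/99, i.e. (1/3)ⁿ ≤ 2/297.
(1/3)⁴ = 1/81 is still above 2/297 but (1/3)⁵ = 1/243 is at or below it, so n = 5.

5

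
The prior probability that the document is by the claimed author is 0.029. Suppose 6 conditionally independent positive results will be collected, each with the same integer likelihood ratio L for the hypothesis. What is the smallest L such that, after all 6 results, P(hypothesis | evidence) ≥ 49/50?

4

Prior odds = 0.029/0.971 = 29/971.
Target odds = 0.98/0.02 = 49.
Need L⁶ ≥ 49 ÷ (29/971) = 47579/29.
3⁶ = 729 < 47579/29 ≤ 4096 = 4⁶, so L = 4.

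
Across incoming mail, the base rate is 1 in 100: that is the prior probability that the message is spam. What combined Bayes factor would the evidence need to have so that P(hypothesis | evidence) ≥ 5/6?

Prior odds = 0.01/0.99 = 1/99.
Target odds = (5/6)/(1/6) = 5.
Required Bayes factor = 5 ÷ (1/99) = 495.

495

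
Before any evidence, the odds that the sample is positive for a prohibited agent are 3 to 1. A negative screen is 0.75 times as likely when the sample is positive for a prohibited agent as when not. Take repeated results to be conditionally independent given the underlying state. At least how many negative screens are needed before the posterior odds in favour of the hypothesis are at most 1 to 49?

18

Prior odds = 3.
Likelihood ratio per negative screen = 0.75.
Target odds = 1/49.
Require 0.75ⁿ ≤ 1/49 ÷ 3 = 1/147.
0.75¹⁷ ≈0.00751695 is still above 1/147 but 0.75¹⁸ ≈0.00563771 is at or below it, so n = 18.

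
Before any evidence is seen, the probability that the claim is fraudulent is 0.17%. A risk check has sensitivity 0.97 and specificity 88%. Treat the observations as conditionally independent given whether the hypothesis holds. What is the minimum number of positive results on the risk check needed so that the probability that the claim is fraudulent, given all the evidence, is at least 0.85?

Prior odds = 0.0017/0.9983 = 17/9983.
False-positive rate = 1 − 0.88 = 0.12; likelihood ratio of a positive = 0.97/0.12 = 97/12.
Target posterior odds = 0.85/0.15 = 17/3.
Need (17/9983) × (97/12)ⁿ ≥ 17/3, i.e. (97/12)ⁿ ≥ 9983/3.
(97/12)³ = 912673/1728 falls short of 9983/3 but (97/12)⁴ = 88529281/20736 reaches it, so n = 4.

4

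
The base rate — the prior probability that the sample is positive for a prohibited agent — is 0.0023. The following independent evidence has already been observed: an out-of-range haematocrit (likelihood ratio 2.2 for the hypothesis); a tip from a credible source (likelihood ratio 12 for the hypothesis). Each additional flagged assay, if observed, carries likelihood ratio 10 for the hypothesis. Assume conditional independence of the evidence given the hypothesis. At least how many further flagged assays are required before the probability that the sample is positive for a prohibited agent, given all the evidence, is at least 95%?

3

Prior odds = 0.0023/0.9977 = 23/9977.
Combined Bayes factor of the evidence already in hand = 2.2 × 12 = 26.4.
Odds after that evidence = (23/9977) × 26.4 = 276/4535.
Target odds = 0.95/0.05 = 19.
Need 10ⁿ ≥ 19 ÷ (276/4535) = 86165/276.
10² = 100 falls short of 86165/276 but 10³ = 1000 reaches it, so n = 3.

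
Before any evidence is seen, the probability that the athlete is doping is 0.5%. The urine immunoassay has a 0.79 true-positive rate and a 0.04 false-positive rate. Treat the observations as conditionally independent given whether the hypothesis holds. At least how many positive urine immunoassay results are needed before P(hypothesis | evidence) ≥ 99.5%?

Prior odds = 0.005/0.995 = 1/199.
Likelihood ratio of a positive result = 0.79/0.04 = 19.75.
Target odds: 0.995 ÷ 0.005 = 199.
Need (1/199) × 19.75ⁿ ≥ 199, i.e. 19.75ⁿ ≥ 39601.
19.75³ = 7703.734375 falls short of 39601 but 19.75⁴ = 38950081/256 reaches it, so n = 4.

4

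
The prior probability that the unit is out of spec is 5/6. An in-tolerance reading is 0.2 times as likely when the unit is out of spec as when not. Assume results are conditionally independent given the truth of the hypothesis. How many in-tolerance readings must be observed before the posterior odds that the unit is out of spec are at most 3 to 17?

3

Prior odds: (5/6) ÷ (1/6) = 5.
Likelihood ratio per in-tolerance reading = 0.2.
Target odds = 3/17.
Require 0.2ⁿ ≤ 3/17 ÷ 5 = 3/85.
0.2² = 0.04 is still above 3/85 but 0.2³ = 0.008 is at or below it, so n = 3.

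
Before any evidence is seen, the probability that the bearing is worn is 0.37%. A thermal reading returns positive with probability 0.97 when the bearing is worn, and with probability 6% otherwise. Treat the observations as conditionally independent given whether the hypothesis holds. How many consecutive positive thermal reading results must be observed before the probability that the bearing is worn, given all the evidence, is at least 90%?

Prior odds: 0.0037 ÷ 0.9963 = 37/9963.
Likelihood ratio of a positive result = 0.97/0.06 = 97/6.
Target posterior odds = 0.9/0.1 = 9.
Require (97/6)ⁿ ≥ 9 ÷ (37/9963) = 89667/37.
(97/6)² = 9409/36 falls short of 89667/37 but (97/6)³ = 912673/216 reaches it, so n = 3.

3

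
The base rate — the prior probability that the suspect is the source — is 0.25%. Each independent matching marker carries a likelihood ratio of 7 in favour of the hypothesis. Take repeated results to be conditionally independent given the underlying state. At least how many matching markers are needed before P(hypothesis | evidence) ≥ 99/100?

Prior odds = 0.0025/0.9975 = 1/399.
Likelihood ratio per matching marker = 7.
Target posterior odds = 0.99/0.01 = 99.
Require 7ⁿ ≥ 99 ÷ (1/399) = 39501.
7⁵ = 16807 falls short of 39501 but 7⁶ = 117649 reaches it, so n = 6.

6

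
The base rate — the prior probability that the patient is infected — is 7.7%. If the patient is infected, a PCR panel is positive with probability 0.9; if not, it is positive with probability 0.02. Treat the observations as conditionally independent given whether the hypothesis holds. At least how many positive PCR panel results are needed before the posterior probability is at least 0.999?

Prior odds = 0.077/0.923 = 77/923.
Likelihood ratio of a positive = 0.9/0.02 = 45.
Target posterior odds = 0.999/0.001 = 999.
Need (77/923) × 45ⁿ ≥ 999, i.e. 45ⁿ ≥ 922077/77.
45² = 2025 falls short of 922077/77 but 45³ = 91125 reaches it, so n = 3.

3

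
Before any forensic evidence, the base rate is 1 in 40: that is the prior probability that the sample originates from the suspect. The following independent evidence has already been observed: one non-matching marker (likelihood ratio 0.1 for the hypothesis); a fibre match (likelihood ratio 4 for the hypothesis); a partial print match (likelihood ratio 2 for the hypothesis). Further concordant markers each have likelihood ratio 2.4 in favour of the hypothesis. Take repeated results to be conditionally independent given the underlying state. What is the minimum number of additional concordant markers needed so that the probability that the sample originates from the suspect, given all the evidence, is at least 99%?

Prior odds = 0.025/0.975 = 1/39.
Combined Bayes factor of the evidence already in hand = 0.1 × 4 × 2 = 0.8.
Odds after that evidence = (1/39) × 0.8 = 4/195.
Target odds = 0.99/0.01 = 99.
Need 2.4ⁿ ≥ 99 ÷ (4/195) = 4826.25.
2.4⁹ ≈2641.81 falls short of 4826.25 but 2.4¹⁰ ≈6340.34 reaches it, so n = 10.

10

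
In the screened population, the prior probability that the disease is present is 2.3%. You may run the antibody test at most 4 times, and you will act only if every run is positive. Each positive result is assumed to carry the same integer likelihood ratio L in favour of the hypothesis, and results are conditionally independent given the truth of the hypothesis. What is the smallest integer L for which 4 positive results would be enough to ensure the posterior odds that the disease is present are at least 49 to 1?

Prior odds = 0.023/0.977 = 23/977.
Target odds = 49.
Need L⁴ ≥ 49 ÷ (23/977) = 47873/23.
6⁴ = 1296 < 47873/23 ≤ 2401 = 7⁴, so L = 7.

7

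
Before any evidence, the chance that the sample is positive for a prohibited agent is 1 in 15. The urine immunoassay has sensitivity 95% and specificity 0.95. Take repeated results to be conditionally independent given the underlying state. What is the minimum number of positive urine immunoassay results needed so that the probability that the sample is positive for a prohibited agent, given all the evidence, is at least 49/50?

3

Prior odds: (1/15) ÷ (14/15) = 1/14.
False-positive rate = 1 − 0.95 = 0.05; likelihood ratio of a positive = 0.95/0.05 = 19.
Target posterior odds = 0.98/0.02 = 49.
Need (1/14) × 19ⁿ ≥ 49, i.e. 19ⁿ ≥ 686.
19² = 361 falls short of 686 but 19³ = 6859 reaches it, so n = 3.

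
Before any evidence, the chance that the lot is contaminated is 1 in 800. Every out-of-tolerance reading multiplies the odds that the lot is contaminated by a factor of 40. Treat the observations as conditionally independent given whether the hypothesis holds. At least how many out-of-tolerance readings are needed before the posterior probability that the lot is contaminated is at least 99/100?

Prior odds: 0.00125 ÷ 0.99875 = 1/799.
Likelihood ratio per out-of-tolerance reading = 40.
Target posterior odds = 0.99/0.01 = 99.
Require 40ⁿ ≥ 99 ÷ (1/799) = 79101.
40³ = 64000 falls short of 79101 but 40⁴ = 2560000 reaches it, so n = 4.

4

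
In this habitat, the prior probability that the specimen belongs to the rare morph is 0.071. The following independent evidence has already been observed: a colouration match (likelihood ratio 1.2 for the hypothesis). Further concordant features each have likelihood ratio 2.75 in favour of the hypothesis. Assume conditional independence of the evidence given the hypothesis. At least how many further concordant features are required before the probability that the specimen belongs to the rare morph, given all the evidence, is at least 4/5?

Prior odds = 0.071/0.929 = 71/929.
Bayes factor of the evidence already in hand = 1.2.
Odds after that evidence = (71/929) × 1.2 = 426/4645.
Target odds = 0.8/0.2 = 4.
Need 2.75ⁿ ≥ 4 ÷ (426/4645) = 9290/213.
2.75³ = 20.796875 falls short of 9290/213 but 2.75⁴ = 57.19140625 reaches it, so n = 4.

4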